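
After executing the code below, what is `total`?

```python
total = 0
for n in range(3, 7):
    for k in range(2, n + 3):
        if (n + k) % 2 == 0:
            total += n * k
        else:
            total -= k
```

226

n=3,k=2: odd sum, total = 0-2 = -2
n=3,k=3: even sum, total = (-2)+9 = 7
n=3,k=4: odd sum, total = 7-4 = 3
n=3,k=5: even sum, total = 3+15 = 18
n=4,k=2: even sum, total = 18+8 = 26
n=4,k=3: odd sum, total = 26-3 = 23
n=4,k=4: even sum, total = 23+16 = 39
n=4,k=5: odd sum, total = 39-5 = 34
n=4,k=6: even sum, total = 34+24 = 58
n=5,k=2: odd sum, total = 58-2 = 56
n=5,k=3: even sum, total = 56+15 = 71
n=5,k=4: odd sum, total = 71-4 = 67
n=5,k=5: even sum, total = 67+25 = 92
n=5,k=6: odd sum, total = 92-6 = 86
n=5,k=7: even sum, total = 86+35 = 121
n=6,k=2: even sum, total = 121+12 = 133
n=6,k=3: odd sum, total = 133-3 = 130
n=6,k=4: even sum, total = 130+24 = 154
n=6,k=5: odd sum, total = 154-5 = 149
n=6,k=6: even sum, total = 149+36 = 185
n=6,k=7: odd sum, total = 185-7 = 178
n=6,k=8: even sum, total = 178+48 = 226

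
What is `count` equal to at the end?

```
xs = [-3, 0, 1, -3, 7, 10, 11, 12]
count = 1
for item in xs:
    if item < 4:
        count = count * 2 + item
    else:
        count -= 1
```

-13

item=-3: <4, count = 1*2+(-3) = -1
item=0: <4, count = (-1)*2+0 = -2
item=1: <4, count = (-2)*2+1 = -3
item=-3: <4, count = (-3)*2+(-3) = -9
item=7: not <4, count = (-9)-1 = -10
item=10: not <4, count = (-10)-1 = -11
item=11: not <4, count = (-11)-1 = -12
item=12: not <4, count = (-12)-1 = -13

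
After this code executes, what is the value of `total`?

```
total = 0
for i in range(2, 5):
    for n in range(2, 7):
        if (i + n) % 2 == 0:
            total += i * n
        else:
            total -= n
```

i=2,n=2: even sum, total = 0+4 = 4
i=2,n=3: odd sum, total = 4-3 = 1
i=2,n=4: even sum, total = 1+8 = 9
i=2,n=5: odd sum, total = 9-5 = 4
i=2,n=6: even sum, total = 4+12 = 16
i=3,n=2: odd sum, total = 16-2 = 14
i=3,n=3: even sum, total = 14+9 = 23
i=3,n=4: odd sum, total = 23-4 = 19
i=3,n=5: even sum, total = 19+15 = 34
i=3,n=6: odd sum, total = 34-6 = 28
i=4,n=2: even sum, total = 28+8 = 36
i=4,n=3: odd sum, total = 36-3 = 33
i=4,n=4: even sum, total = 33+16 = 49
i=4,n=5: odd sum, total = 49-5 = 44
i=4,n=6: even sum, total = 44+24 = 68

68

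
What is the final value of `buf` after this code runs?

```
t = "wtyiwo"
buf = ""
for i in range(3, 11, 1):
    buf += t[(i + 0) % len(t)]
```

i=3: add t[3]='i' → 'i'
i=4: add t[4]='w' → 'iw'
i=5: add t[5]='o' → 'iwo'
i=6: add t[0]='w' → 'iwow'
i=7: add t[1]='t' → 'iwowt'
i=8: add t[2]='y' → 'iwowty'
i=9: add t[3]='i' → 'iwowtyi'
i=10: add t[4]='w' → 'iwowtyiw'

'iwowtyiw'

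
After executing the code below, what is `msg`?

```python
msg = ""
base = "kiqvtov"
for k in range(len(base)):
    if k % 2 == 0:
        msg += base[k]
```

'kqtv'

k=0: add 'k' → 'k'
k=1: skip
k=2: add 'q' → 'kq'
k=3: skip
k=4: add 't' → 'kqt'
k=5: skip
k=6: add 'v' → 'kqtv'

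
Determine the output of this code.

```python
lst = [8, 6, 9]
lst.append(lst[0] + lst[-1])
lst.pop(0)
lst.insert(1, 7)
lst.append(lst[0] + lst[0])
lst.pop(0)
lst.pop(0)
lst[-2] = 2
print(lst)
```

append lst[0]+lst[-1] = 8+9 = 17 → [8, 6, 9, 17]
pop(0) removes 8 → [6, 9, 17]
insert 7 at 1 → [6, 7, 9, 17]
append lst[0]+lst[0] = 6+6 = 12 → [6, 7, 9, 17, 12]
pop(0) removes 6 → [7, 9, 17, 12]
pop(0) removes 7 → [9, 17, 12]
lst[-2] = 2 → [9, 2, 12]

[9, 2, 12]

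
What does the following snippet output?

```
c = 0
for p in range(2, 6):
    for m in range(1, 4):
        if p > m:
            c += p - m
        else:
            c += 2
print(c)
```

25

p=2,m=1: 2>1, c = 0+1 = 1
p=2,m=2: not 2>2, c = 1+2 = 3
p=2,m=3: not 2>3, c = 3+2 = 5
p=3,m=1: 3>1, c = 5+2 = 7
p=3,m=2: 3>2, c = 7+1 = 8
p=3,m=3: not 3>3, c = 8+2 = 10
p=4,m=1: 4>1, c = 10+3 = 13
p=4,m=2: 4>2, c = 13+2 = 15
p=4,m=3: 4>3, c = 15+1 = 16
p=5,m=1: 5>1, c = 16+4 = 20
p=5,m=2: 5>2, c = 20+3 = 23
p=5,m=3: 5>3, c = 23+2 = 25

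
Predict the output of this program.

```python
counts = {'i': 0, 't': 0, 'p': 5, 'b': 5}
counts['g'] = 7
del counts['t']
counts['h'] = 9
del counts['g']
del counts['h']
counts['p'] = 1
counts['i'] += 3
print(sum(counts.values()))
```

counts['g'] = 7 → {'i': 0, 't': 0, 'p': 5, 'b': 5, 'g': 7}
del 't' → {'i': 0, 'p': 5, 'b': 5, 'g': 7}
counts['h'] = 9 → {'i': 0, 'p': 5, 'b': 5, 'g': 7, 'h': 9}
del 'g' → {'i': 0, 'p': 5, 'b': 5, 'h': 9}
del 'h' → {'i': 0, 'p': 5, 'b': 5}
counts['p'] = 1 → {'i': 0, 'p': 1, 'b': 5}
counts['i'] = 0+3 = 3 → {'i': 3, 'p': 1, 'b': 5}
sum of values = 9

9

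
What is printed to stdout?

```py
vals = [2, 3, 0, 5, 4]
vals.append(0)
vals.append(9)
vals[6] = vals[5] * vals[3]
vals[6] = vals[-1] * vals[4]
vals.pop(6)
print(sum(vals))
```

append 0 → [2, 3, 0, 5, 4, 0]
append 9 → [2, 3, 0, 5, 4, 0, 9]
vals[6] = vals[5]*vals[3] = 0*5 = 0 → [2, 3, 0, 5, 4, 0, 0]
vals[6] = vals[-1]*vals[4] = 0*4 = 0 → [2, 3, 0, 5, 4, 0, 0]
pop(6) removes 0 → [2, 3, 0, 5, 4, 0]
sum = 14

14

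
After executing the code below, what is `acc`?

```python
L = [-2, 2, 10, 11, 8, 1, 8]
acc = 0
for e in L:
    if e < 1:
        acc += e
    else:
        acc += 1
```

e=-2: <1, acc = 0+(-2) = -2
e=2: not <1, acc = (-2)+1 = -1
e=10: not <1, acc = (-1)+1 = 0
e=11: not <1, acc = 0+1 = 1
e=8: not <1, acc = 1+1 = 2
e=1: not <1, acc = 2+1 = 3
e=8: not <1, acc = 3+1 = 4

4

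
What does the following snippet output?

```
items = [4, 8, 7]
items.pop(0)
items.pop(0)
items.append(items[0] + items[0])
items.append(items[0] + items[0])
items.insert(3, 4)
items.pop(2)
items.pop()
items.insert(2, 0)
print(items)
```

[7, 14, 0]

pop(0) removes 4 → [8, 7]
pop(0) removes 8 → [7]
append items[0]+items[0] = 7+7 = 14 → [7, 14]
append items[0]+items[0] = 7+7 = 14 → [7, 14, 14]
insert 4 at 3 → [7, 14, 14, 4]
pop(2) removes 14 → [7, 14, 4]
pop() removes 4 → [7, 14]
insert 0 at 2 → [7, 14, 0]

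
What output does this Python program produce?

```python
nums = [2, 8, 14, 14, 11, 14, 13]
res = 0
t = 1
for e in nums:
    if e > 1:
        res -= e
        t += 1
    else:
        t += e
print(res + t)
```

-68

e=2: >1, res = 0-2 = -2; t=2
e=8: >1, res = (-2)-8 = -10; t=3
e=14: >1, res = (-10)-14 = -24; t=4
e=14: >1, res = (-24)-14 = -38; t=5
e=11: >1, res = (-38)-11 = -49; t=6
e=14: >1, res = (-49)-14 = -63; t=7
e=13: >1, res = (-63)-13 = -76; t=8
res+t = (-76)+8 = -68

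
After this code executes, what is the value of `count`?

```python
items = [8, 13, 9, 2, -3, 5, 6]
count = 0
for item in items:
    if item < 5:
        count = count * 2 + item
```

item=8: not <5
item=13: not <5
item=9: not <5
item=2: <5, count = 0*2+2 = 2
item=-3: <5, count = 2*2+(-3) = 1
item=5: not <5
item=6: not <5

1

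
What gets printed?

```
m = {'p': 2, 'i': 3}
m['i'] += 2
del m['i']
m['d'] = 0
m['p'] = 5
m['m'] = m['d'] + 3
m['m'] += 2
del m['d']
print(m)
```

m['i'] = 3+2 = 5 → {'p': 2, 'i': 5}
del 'i' → {'p': 2}
m['d'] = 0 → {'p': 2, 'd': 0}
m['p'] = 5 → {'p': 5, 'd': 0}
m['m'] = m['d']+3 = 3 → {'p': 5, 'd': 0, 'm': 3}
m['m'] = 3+2 = 5 → {'p': 5, 'd': 0, 'm': 5}
del 'd' → {'p': 5, 'm': 5}

{'p': 5, 'm': 5}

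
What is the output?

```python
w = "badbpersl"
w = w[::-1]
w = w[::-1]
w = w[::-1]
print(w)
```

lsrepbdab

reverse → 'lsrepbdab'
reverse → 'badbpersl'
reverse → 'lsrepbdab'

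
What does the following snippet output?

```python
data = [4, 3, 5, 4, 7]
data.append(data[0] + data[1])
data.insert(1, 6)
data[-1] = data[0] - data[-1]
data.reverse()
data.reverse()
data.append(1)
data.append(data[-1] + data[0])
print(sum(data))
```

append data[0]+data[1] = 4+3 = 7 → [4, 3, 5, 4, 7, 7]
insert 6 at 1 → [4, 6, 3, 5, 4, 7, 7]
data[-1] = data[0]-data[-1] = 4-7 = -3 → [4, 6, 3, 5, 4, 7, -3]
reverse → [-3, 7, 4, 5, 3, 6, 4]
reverse → [4, 6, 3, 5, 4, 7, -3]
append 1 → [4, 6, 3, 5, 4, 7, -3, 1]
append data[-1]+data[0] = 1+4 = 5 → [4, 6, 3, 5, 4, 7, -3, 1, 5]
sum = 32

32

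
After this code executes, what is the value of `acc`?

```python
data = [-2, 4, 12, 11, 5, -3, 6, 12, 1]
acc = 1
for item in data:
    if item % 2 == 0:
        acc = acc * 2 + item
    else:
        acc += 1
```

item=-2: even, acc = 1*2+(-2) = 0
item=4: even, acc = 0*2+4 = 4
item=12: even, acc = 4*2+12 = 20
item=11: not even, acc = 20+1 = 21
item=5: not even, acc = 21+1 = 22
item=-3: not even, acc = 22+1 = 23
item=6: even, acc = 23*2+6 = 52
item=12: even, acc = 52*2+12 = 116
item=1: not even, acc = 116+1 = 117

117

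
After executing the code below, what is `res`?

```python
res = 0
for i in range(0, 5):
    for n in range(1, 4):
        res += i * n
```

i=0,n=1: res = 0+0 = 0
i=0,n=2: res = 0+0 = 0
i=0,n=3: res = 0+0 = 0
i=1,n=1: res = 0+1 = 1
i=1,n=2: res = 1+2 = 3
i=1,n=3: res = 3+3 = 6
i=2,n=1: res = 6+2 = 8
i=2,n=2: res = 8+4 = 12
i=2,n=3: res = 12+6 = 18
i=3,n=1: res = 18+3 = 21
i=3,n=2: res = 21+6 = 27
i=3,n=3: res = 27+9 = 36
i=4,n=1: res = 36+4 = 40
i=4,n=2: res = 40+8 = 48
i=4,n=3: res = 48+12 = 60

60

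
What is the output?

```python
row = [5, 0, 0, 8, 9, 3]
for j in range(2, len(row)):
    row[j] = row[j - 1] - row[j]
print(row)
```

[5, 0, 0, -8, -17, -20]

j=2: row[2] = 0-0 = 0 → [5, 0, 0, 8, 9, 3]
j=3: row[3] = 0-8 = -8 → [5, 0, 0, -8, 9, 3]
j=4: row[4] = (-8)-9 = -17 → [5, 0, 0, -8, -17, 3]
j=5: row[5] = (-17)-3 = -20 → [5, 0, 0, -8, -17, -20]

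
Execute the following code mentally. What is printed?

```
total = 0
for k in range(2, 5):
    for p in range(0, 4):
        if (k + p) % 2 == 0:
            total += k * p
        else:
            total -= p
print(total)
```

14

k=2,p=0: even sum, total = 0+0 = 0
k=2,p=1: odd sum, total = 0-1 = -1
k=2,p=2: even sum, total = (-1)+4 = 3
k=2,p=3: odd sum, total = 3-3 = 0
k=3,p=0: odd sum, total = 0-0 = 0
k=3,p=1: even sum, total = 0+3 = 3
k=3,p=2: odd sum, total = 3-2 = 1
k=3,p=3: even sum, total = 1+9 = 10
k=4,p=0: even sum, total = 10+0 = 10
k=4,p=1: odd sum, total = 10-1 = 9
k=4,p=2: even sum, total = 9+8 = 17
k=4,p=3: odd sum, total = 17-3 = 14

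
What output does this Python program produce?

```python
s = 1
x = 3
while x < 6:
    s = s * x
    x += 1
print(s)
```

x=3: s = 1*3 = 3
x=4: s = 3*4 = 12
x=5: s = 12*5 = 60

60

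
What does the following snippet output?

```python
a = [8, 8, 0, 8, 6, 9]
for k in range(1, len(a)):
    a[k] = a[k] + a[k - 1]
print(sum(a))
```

k=1: a[1] = 8+8 = 16 → [8, 16, 0, 8, 6, 9]
k=2: a[2] = 0+16 = 16 → [8, 16, 16, 8, 6, 9]
k=3: a[3] = 8+16 = 24 → [8, 16, 16, 24, 6, 9]
k=4: a[4] = 6+24 = 30 → [8, 16, 16, 24, 30, 9]
k=5: a[5] = 9+30 = 39 → [8, 16, 16, 24, 30, 39]
sum = 133

133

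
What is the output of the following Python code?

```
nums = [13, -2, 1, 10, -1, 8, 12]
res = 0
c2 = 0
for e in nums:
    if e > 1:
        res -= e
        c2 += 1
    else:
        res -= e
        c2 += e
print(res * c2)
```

-82

e=13: >1, res = 0-13 = -13; c2=1
e=-2: not >1, res = (-13)-(-2) = -11; c2=-1
e=1: not >1, res = (-11)-1 = -12; c2=0
e=10: >1, res = (-12)-10 = -22; c2=1
e=-1: not >1, res = (-22)-(-1) = -21; c2=0
e=8: >1, res = (-21)-8 = -29; c2=1
e=12: >1, res = (-29)-12 = -41; c2=2
res*c2 = (-41)*2 = -82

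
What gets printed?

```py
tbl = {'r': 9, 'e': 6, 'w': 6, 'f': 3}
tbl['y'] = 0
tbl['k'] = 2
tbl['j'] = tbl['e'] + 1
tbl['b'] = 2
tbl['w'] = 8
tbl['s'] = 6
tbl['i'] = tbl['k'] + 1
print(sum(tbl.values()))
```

46

tbl['y'] = 0 → {'r': 9, 'e': 6, 'w': 6, 'f': 3, 'y': 0}
tbl['k'] = 2 → {'r': 9, 'e': 6, 'w': 6, 'f': 3, 'y': 0, 'k': 2}
tbl['j'] = tbl['e']+1 = 7 → {'r': 9, 'e': 6, 'w': 6, 'f': 3, 'y': 0, 'k': 2, 'j': 7}
tbl['b'] = 2 → {'r': 9, 'e': 6, 'w': 6, 'f': 3, 'y': 0, 'k': 2, 'j': 7, 'b': 2}
tbl['w'] = 8 → {'r': 9, 'e': 6, 'w': 8, 'f': 3, 'y': 0, 'k': 2, 'j': 7, 'b': 2}
tbl['s'] = 6 → {'r': 9, 'e': 6, 'w': 8, 'f': 3, 'y': 0, 'k': 2, 'j': 7, 'b': 2, 's': 6}
tbl['i'] = tbl['k']+1 = 3 → {'r': 9, 'e': 6, 'w': 8, 'f': 3, 'y': 0, 'k': 2, 'j': 7, 'b': 2, 's': 6, 'i': 3}
sum of values = 46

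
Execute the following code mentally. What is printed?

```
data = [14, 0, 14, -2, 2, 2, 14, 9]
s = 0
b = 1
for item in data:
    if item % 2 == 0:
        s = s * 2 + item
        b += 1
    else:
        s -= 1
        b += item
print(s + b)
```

1146

item=14: even, s = 0*2+14 = 14; b=2
item=0: even, s = 14*2+0 = 28; b=3
item=14: even, s = 28*2+14 = 70; b=4
item=-2: even, s = 70*2+(-2) = 138; b=5
item=2: even, s = 138*2+2 = 278; b=6
item=2: even, s = 278*2+2 = 558; b=7
item=14: even, s = 558*2+14 = 1130; b=8
item=9: not even, s = 1130-1 = 1129; b=17
s+b = 1129+17 = 1146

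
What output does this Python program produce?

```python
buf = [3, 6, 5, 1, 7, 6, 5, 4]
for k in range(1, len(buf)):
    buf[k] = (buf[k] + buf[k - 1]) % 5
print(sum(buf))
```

21

k=1: buf[1] = (6+3)%5 = 4 → [3, 4, 5, 1, 7, 6, 5, 4]
k=2: buf[2] = (5+4)%5 = 4 → [3, 4, 4, 1, 7, 6, 5, 4]
k=3: buf[3] = (1+4)%5 = 0 → [3, 4, 4, 0, 7, 6, 5, 4]
k=4: buf[4] = (7+0)%5 = 2 → [3, 4, 4, 0, 2, 6, 5, 4]
k=5: buf[5] = (6+2)%5 = 3 → [3, 4, 4, 0, 2, 3, 5, 4]
k=6: buf[6] = (5+3)%5 = 3 → [3, 4, 4, 0, 2, 3, 3, 4]
k=7: buf[7] = (4+3)%5 = 2 → [3, 4, 4, 0, 2, 3, 3, 2]
sum = 21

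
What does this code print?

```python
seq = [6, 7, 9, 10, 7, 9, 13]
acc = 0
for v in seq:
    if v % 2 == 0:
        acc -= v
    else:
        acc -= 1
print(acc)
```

v=6: even, acc = 0-6 = -6
v=7: not even, acc = (-6)-1 = -7
v=9: not even, acc = (-7)-1 = -8
v=10: even, acc = (-8)-10 = -18
v=7: not even, acc = (-18)-1 = -19
v=9: not even, acc = (-19)-1 = -20
v=13: not even, acc = (-20)-1 = -21

-21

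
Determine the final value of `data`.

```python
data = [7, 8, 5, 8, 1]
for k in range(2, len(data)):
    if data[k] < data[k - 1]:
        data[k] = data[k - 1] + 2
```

[7, 8, 10, 12, 14]

k=2: 5<8, data[2] = 8+2 = 10 → [7, 8, 10, 8, 1]
k=3: 8<10, data[3] = 10+2 = 12 → [7, 8, 10, 12, 1]
k=4: 1<12, data[4] = 12+2 = 14 → [7, 8, 10, 12, 14]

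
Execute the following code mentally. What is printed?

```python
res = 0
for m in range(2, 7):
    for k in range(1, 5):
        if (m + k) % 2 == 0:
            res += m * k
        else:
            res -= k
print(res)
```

80

m=2,k=1: odd sum, res = 0-1 = -1
m=2,k=2: even sum, res = (-1)+4 = 3
m=2,k=3: odd sum, res = 3-3 = 0
m=2,k=4: even sum, res = 0+8 = 8
m=3,k=1: even sum, res = 8+3 = 11
m=3,k=2: odd sum, res = 11-2 = 9
m=3,k=3: even sum, res = 9+9 = 18
m=3,k=4: odd sum, res = 18-4 = 14
m=4,k=1: odd sum, res = 14-1 = 13
m=4,k=2: even sum, res = 13+8 = 21
m=4,k=3: odd sum, res = 21-3 = 18
m=4,k=4: even sum, res = 18+16 = 34
m=5,k=1: even sum, res = 34+5 = 39
m=5,k=2: odd sum, res = 39-2 = 37
m=5,k=3: even sum, res = 37+15 = 52
m=5,k=4: odd sum, res = 52-4 = 48
m=6,k=1: odd sum, res = 48-1 = 47
m=6,k=2: even sum, res = 47+12 = 59
m=6,k=3: odd sum, res = 59-3 = 56
m=6,k=4: even sum, res = 56+24 = 80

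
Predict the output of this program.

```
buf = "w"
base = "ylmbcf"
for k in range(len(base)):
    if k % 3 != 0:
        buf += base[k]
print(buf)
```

k=0: skip
k=1: add 'l' → 'wl'
k=2: add 'm' → 'wlm'
k=3: skip
k=4: add 'c' → 'wlmc'
k=5: add 'f' → 'wlmcf'

wlmcf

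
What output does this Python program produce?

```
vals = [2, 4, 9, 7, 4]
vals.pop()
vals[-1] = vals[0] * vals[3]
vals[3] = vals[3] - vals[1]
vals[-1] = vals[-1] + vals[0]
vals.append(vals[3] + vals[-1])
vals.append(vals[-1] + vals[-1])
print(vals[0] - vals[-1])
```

pop() removes 4 → [2, 4, 9, 7]
vals[-1] = vals[0]*vals[3] = 2*7 = 14 → [2, 4, 9, 14]
vals[3] = vals[3]-vals[1] = 14-4 = 10 → [2, 4, 9, 10]
vals[-1] = vals[-1]+vals[0] = 10+2 = 12 → [2, 4, 9, 12]
append vals[3]+vals[-1] = 12+12 = 24 → [2, 4, 9, 12, 24]
append vals[-1]+vals[-1] = 24+24 = 48 → [2, 4, 9, 12, 24, 48]
vals[0]-vals[-1] = 2-48 = -46

-46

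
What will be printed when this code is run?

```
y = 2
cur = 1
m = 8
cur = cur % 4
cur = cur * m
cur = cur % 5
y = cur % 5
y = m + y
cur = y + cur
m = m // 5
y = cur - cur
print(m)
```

cur = 1%4 = 1
cur = 1*8 = 8
cur = 8%5 = 3
y = 3%5 = 3
y = 8+3 = 11
cur = 11+3 = 14
m = 8//5 = 1
y = 14-14 = 0

1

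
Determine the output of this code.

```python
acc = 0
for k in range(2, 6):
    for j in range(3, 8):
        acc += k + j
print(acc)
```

k=2,j=3: acc = 0+5 = 5
k=2,j=4: acc = 5+6 = 11
k=2,j=5: acc = 11+7 = 18
k=2,j=6: acc = 18+8 = 26
k=2,j=7: acc = 26+9 = 35
k=3,j=3: acc = 35+6 = 41
k=3,j=4: acc = 41+7 = 48
k=3,j=5: acc = 48+8 = 56
k=3,j=6: acc = 56+9 = 65
k=3,j=7: acc = 65+10 = 75
k=4,j=3: acc = 75+7 = 82
k=4,j=4: acc = 82+8 = 90
k=4,j=5: acc = 90+9 = 99
k=4,j=6: acc = 99+10 = 109
k=4,j=7: acc = 109+11 = 120
k=5,j=3: acc = 120+8 = 128
k=5,j=4: acc = 128+9 = 137
k=5,j=5: acc = 137+10 = 147
k=5,j=6: acc = 147+11 = 158
k=5,j=7: acc = 158+12 = 170

170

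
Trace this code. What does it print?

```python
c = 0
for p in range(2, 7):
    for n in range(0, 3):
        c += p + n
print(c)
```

p=2,n=0: c = 0+2 = 2
p=2,n=1: c = 2+3 = 5
p=2,n=2: c = 5+4 = 9
p=3,n=0: c = 9+3 = 12
p=3,n=1: c = 12+4 = 16
p=3,n=2: c = 16+5 = 21
p=4,n=0: c = 21+4 = 25
p=4,n=1: c = 25+5 = 30
p=4,n=2: c = 30+6 = 36
p=5,n=0: c = 36+5 = 41
p=5,n=1: c = 41+6 = 47
p=5,n=2: c = 47+7 = 54
p=6,n=0: c = 54+6 = 60
p=6,n=1: c = 60+7 = 67
p=6,n=2: c = 67+8 = 75

75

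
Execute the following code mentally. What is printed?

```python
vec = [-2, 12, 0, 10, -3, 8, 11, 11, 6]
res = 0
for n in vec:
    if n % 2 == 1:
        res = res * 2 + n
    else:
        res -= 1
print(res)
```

-16

n=-2: not odd, res = 0-1 = -1
n=12: not odd, res = (-1)-1 = -2
n=0: not odd, res = (-2)-1 = -3
n=10: not odd, res = (-3)-1 = -4
n=-3: odd, res = (-4)*2+(-3) = -11
n=8: not odd, res = (-11)-1 = -12
n=11: odd, res = (-12)*2+11 = -13
n=11: odd, res = (-13)*2+11 = -15
n=6: not odd, res = (-15)-1 = -16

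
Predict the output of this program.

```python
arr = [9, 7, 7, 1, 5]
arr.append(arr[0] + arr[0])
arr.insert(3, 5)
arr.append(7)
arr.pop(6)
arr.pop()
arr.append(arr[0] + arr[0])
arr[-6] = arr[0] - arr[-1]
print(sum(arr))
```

36

append arr[0]+arr[0] = 9+9 = 18 → [9, 7, 7, 1, 5, 18]
insert 5 at 3 → [9, 7, 7, 5, 1, 5, 18]
append 7 → [9, 7, 7, 5, 1, 5, 18, 7]
pop(6) removes 18 → [9, 7, 7, 5, 1, 5, 7]
pop() removes 7 → [9, 7, 7, 5, 1, 5]
append arr[0]+arr[0] = 9+9 = 18 → [9, 7, 7, 5, 1, 5, 18]
arr[-6] = arr[0]-arr[-1] = 9-18 = -9 → [9, -9, 7, 5, 1, 5, 18]
sum = 36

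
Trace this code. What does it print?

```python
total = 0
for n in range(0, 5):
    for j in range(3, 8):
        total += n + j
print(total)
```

175

n=0,j=3: total = 0+3 = 3
n=0,j=4: total = 3+4 = 7
n=0,j=5: total = 7+5 = 12
n=0,j=6: total = 12+6 = 18
n=0,j=7: total = 18+7 = 25
n=1,j=3: total = 25+4 = 29
n=1,j=4: total = 29+5 = 34
n=1,j=5: total = 34+6 = 40
n=1,j=6: total = 40+7 = 47
n=1,j=7: total = 47+8 = 55
n=2,j=3: total = 55+5 = 60
n=2,j=4: total = 60+6 = 66
n=2,j=5: total = 66+7 = 73
n=2,j=6: total = 73+8 = 81
n=2,j=7: total = 81+9 = 90
n=3,j=3: total = 90+6 = 96
n=3,j=4: total = 96+7 = 103
n=3,j=5: total = 103+8 = 111
n=3,j=6: total = 111+9 = 120
n=3,j=7: total = 120+10 = 130
n=4,j=3: total = 130+7 = 137
n=4,j=4: total = 137+8 = 145
n=4,j=5: total = 145+9 = 154
n=4,j=6: total = 154+10 = 164
n=4,j=7: total = 164+11 = 175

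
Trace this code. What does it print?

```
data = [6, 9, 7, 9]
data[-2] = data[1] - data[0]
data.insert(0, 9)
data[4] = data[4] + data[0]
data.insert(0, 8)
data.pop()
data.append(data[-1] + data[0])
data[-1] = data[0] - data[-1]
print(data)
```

[8, 9, 6, 9, 3, -3]

data[-2] = data[1]-data[0] = 9-6 = 3 → [6, 9, 3, 9]
insert 9 at 0 → [9, 6, 9, 3, 9]
data[4] = data[4]+data[0] = 9+9 = 18 → [9, 6, 9, 3, 18]
insert 8 at 0 → [8, 9, 6, 9, 3, 18]
pop() removes 18 → [8, 9, 6, 9, 3]
append data[-1]+data[0] = 3+8 = 11 → [8, 9, 6, 9, 3, 11]
data[-1] = data[0]-data[-1] = 8-11 = -3 → [8, 9, 6, 9, 3, -3]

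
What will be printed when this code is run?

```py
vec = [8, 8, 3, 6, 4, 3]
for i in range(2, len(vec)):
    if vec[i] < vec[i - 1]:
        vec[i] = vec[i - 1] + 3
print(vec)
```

i=2: 3<8, vec[2] = 8+3 = 11 → [8, 8, 11, 6, 4, 3]
i=3: 6<11, vec[3] = 11+3 = 14 → [8, 8, 11, 14, 4, 3]
i=4: 4<14, vec[4] = 14+3 = 17 → [8, 8, 11, 14, 17, 3]
i=5: 3<17, vec[5] = 17+3 = 20 → [8, 8, 11, 14, 17, 20]

[8, 8, 11, 14, 17, 20]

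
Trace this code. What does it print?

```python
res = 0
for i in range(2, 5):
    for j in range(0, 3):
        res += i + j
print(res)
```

i=2,j=0: res = 0+2 = 2
i=2,j=1: res = 2+3 = 5
i=2,j=2: res = 5+4 = 9
i=3,j=0: res = 9+3 = 12
i=3,j=1: res = 12+4 = 16
i=3,j=2: res = 16+5 = 21
i=4,j=0: res = 21+4 = 25
i=4,j=1: res = 25+5 = 30
i=4,j=2: res = 30+6 = 36

36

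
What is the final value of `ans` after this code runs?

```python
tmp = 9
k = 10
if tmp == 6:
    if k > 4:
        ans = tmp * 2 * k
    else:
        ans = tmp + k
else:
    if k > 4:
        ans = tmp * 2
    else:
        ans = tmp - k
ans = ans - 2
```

16

tmp=9, k=10
tmp == 6 is False; k > 4 is True
→ ans = tmp * 2 = 18
ans = 18-2 = 16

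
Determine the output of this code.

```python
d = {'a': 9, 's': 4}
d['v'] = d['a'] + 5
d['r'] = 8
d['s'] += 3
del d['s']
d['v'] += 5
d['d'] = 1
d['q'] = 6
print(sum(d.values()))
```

d['v'] = d['a']+5 = 14 → {'a': 9, 's': 4, 'v': 14}
d['r'] = 8 → {'a': 9, 's': 4, 'v': 14, 'r': 8}
d['s'] = 4+3 = 7 → {'a': 9, 's': 7, 'v': 14, 'r': 8}
del 's' → {'a': 9, 'v': 14, 'r': 8}
d['v'] = 14+5 = 19 → {'a': 9, 'v': 19, 'r': 8}
d['d'] = 1 → {'a': 9, 'v': 19, 'r': 8, 'd': 1}
d['q'] = 6 → {'a': 9, 'v': 19, 'r': 8, 'd': 1, 'q': 6}
sum of values = 43

43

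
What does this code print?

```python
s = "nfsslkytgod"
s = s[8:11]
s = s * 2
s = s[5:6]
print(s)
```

d

slice [8:11] → 'god'
repeat ×2 → 'godgod'
slice [5:6] → 'd'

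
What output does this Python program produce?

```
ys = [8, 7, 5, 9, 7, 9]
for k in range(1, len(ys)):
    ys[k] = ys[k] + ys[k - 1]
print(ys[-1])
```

45

k=1: ys[1] = 7+8 = 15 → [8, 15, 5, 9, 7, 9]
k=2: ys[2] = 5+15 = 20 → [8, 15, 20, 9, 7, 9]
k=3: ys[3] = 9+20 = 29 → [8, 15, 20, 29, 7, 9]
k=4: ys[4] = 7+29 = 36 → [8, 15, 20, 29, 36, 9]
k=5: ys[5] = 9+36 = 45 → [8, 15, 20, 29, 36, 45]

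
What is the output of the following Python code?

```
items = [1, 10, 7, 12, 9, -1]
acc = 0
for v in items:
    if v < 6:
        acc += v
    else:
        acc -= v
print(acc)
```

-38

v=1: <6, acc = 0+1 = 1
v=10: not <6, acc = 1-10 = -9
v=7: not <6, acc = (-9)-7 = -16
v=12: not <6, acc = (-16)-12 = -28
v=9: not <6, acc = (-28)-9 = -37
v=-1: <6, acc = (-37)+(-1) = -38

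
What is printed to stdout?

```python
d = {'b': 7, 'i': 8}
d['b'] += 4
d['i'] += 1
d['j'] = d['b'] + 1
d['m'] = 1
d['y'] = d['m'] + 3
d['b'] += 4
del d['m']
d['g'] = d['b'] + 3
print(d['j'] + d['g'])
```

30

d['b'] = 7+4 = 11 → {'b': 11, 'i': 8}
d['i'] = 8+1 = 9 → {'b': 11, 'i': 9}
d['j'] = d['b']+1 = 12 → {'b': 11, 'i': 9, 'j': 12}
d['m'] = 1 → {'b': 11, 'i': 9, 'j': 12, 'm': 1}
d['y'] = d['m']+3 = 4 → {'b': 11, 'i': 9, 'j': 12, 'm': 1, 'y': 4}
d['b'] = 11+4 = 15 → {'b': 15, 'i': 9, 'j': 12, 'm': 1, 'y': 4}
del 'm' → {'b': 15, 'i': 9, 'j': 12, 'y': 4}
d['g'] = d['b']+3 = 18 → {'b': 15, 'i': 9, 'j': 12, 'y': 4, 'g': 18}
d['j']+d['g'] = 12+18 = 30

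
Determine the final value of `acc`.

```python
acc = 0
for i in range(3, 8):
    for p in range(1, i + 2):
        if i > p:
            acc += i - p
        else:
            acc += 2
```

i=3,p=1: 3>1, acc = 0+2 = 2
i=3,p=2: 3>2, acc = 2+1 = 3
i=3,p=3: not 3>3, acc = 3+2 = 5
i=3,p=4: not 3>4, acc = 5+2 = 7
i=4,p=1: 4>1, acc = 7+3 = 10
i=4,p=2: 4>2, acc = 10+2 = 12
i=4,p=3: 4>3, acc = 12+1 = 13
i=4,p=4: not 4>4, acc = 13+2 = 15
i=4,p=5: not 4>5, acc = 15+2 = 17
i=5,p=1: 5>1, acc = 17+4 = 21
i=5,p=2: 5>2, acc = 21+3 = 24
i=5,p=3: 5>3, acc = 24+2 = 26
i=5,p=4: 5>4, acc = 26+1 = 27
i=5,p=5: not 5>5, acc = 27+2 = 29
i=5,p=6: not 5>6, acc = 29+2 = 31
i=6,p=1: 6>1, acc = 31+5 = 36
i=6,p=2: 6>2, acc = 36+4 = 40
i=6,p=3: 6>3, acc = 40+3 = 43
i=6,p=4: 6>4, acc = 43+2 = 45
i=6,p=5: 6>5, acc = 45+1 = 46
i=6,p=6: not 6>6, acc = 46+2 = 48
i=6,p=7: not 6>7, acc = 48+2 = 50
i=7,p=1: 7>1, acc = 50+6 = 56
i=7,p=2: 7>2, acc = 56+5 = 61
i=7,p=3: 7>3, acc = 61+4 = 65
i=7,p=4: 7>4, acc = 65+3 = 68
i=7,p=5: 7>5, acc = 68+2 = 70
i=7,p=6: 7>6, acc = 70+1 = 71
i=7,p=7: not 7>7, acc = 71+2 = 73
i=7,p=8: not 7>8, acc = 73+2 = 75

75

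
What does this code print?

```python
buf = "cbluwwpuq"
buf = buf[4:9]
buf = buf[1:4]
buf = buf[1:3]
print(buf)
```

slice [4:9] → 'wwpuq'
slice [1:4] → 'wpu'
slice [1:3] → 'pu'

pu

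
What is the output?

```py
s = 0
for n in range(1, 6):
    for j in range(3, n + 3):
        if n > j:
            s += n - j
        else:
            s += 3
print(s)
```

40

n=1,j=3: not 1>3, s = 0+3 = 3
n=2,j=3: not 2>3, s = 3+3 = 6
n=2,j=4: not 2>4, s = 6+3 = 9
n=3,j=3: not 3>3, s = 9+3 = 12
n=3,j=4: not 3>4, s = 12+3 = 15
n=3,j=5: not 3>5, s = 15+3 = 18
n=4,j=3: 4>3, s = 18+1 = 19
n=4,j=4: not 4>4, s = 19+3 = 22
n=4,j=5: not 4>5, s = 22+3 = 25
n=4,j=6: not 4>6, s = 25+3 = 28
n=5,j=3: 5>3, s = 28+2 = 30
n=5,j=4: 5>4, s = 30+1 = 31
n=5,j=5: not 5>5, s = 31+3 = 34
n=5,j=6: not 5>6, s = 34+3 = 37
n=5,j=7: not 5>7, s = 37+3 = 40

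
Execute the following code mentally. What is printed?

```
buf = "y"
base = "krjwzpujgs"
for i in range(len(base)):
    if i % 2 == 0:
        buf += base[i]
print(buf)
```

ykjzug

i=0: add 'k' → 'yk'
i=1: skip
i=2: add 'j' → 'ykj'
i=3: skip
i=4: add 'z' → 'ykjz'
i=5: skip
i=6: add 'u' → 'ykjzu'
i=7: skip
i=8: add 'g' → 'ykjzug'
i=9: skip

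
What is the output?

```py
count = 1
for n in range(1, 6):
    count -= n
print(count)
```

-14

n=1: count = 1-1 = 0
n=2: count = 0-2 = -2
n=3: count = (-2)-3 = -5
n=4: count = (-5)-4 = -9
n=5: count = (-9)-5 = -14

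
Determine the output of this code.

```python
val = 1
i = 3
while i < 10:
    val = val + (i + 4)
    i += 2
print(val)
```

41

i=3: val = 1+7 = 8
i=5: val = 8+9 = 17
i=7: val = 17+11 = 28
i=9: val = 28+13 = 41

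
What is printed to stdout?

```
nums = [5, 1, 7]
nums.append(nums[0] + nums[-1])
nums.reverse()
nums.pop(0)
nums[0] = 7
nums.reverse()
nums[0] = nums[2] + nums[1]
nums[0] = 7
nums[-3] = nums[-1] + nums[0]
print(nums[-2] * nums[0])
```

append nums[0]+nums[-1] = 5+7 = 12 → [5, 1, 7, 12]
reverse → [12, 7, 1, 5]
pop(0) removes 12 → [7, 1, 5]
nums[0] = 7 → [7, 1, 5]
reverse → [5, 1, 7]
nums[0] = nums[2]+nums[1] = 7+1 = 8 → [8, 1, 7]
nums[0] = 7 → [7, 1, 7]
nums[-3] = nums[-1]+nums[0] = 7+7 = 14 → [14, 1, 7]
nums[-2]*nums[0] = 1*14 = 14

14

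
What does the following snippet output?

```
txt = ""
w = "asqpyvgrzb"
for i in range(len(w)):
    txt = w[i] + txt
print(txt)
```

bzrgvypqsa

i=0: prepend 'a' → 'a'
i=1: prepend 's' → 'sa'
i=2: prepend 'q' → 'qsa'
i=3: prepend 'p' → 'pqsa'
i=4: prepend 'y' → 'ypqsa'
i=5: prepend 'v' → 'vypqsa'
i=6: prepend 'g' → 'gvypqsa'
i=7: prepend 'r' → 'rgvypqsa'
i=8: prepend 'z' → 'zrgvypqsa'
i=9: prepend 'b' → 'bzrgvypqsa'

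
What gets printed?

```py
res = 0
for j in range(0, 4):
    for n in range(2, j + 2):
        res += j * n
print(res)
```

39

j=1,n=2: res = 0+2 = 2
j=2,n=2: res = 2+4 = 6
j=2,n=3: res = 6+6 = 12
j=3,n=2: res = 12+6 = 18
j=3,n=3: res = 18+9 = 27
j=3,n=4: res = 27+12 = 39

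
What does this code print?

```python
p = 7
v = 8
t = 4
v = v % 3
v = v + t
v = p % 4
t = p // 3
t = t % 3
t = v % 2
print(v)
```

3

v = 8%3 = 2
v = 2+4 = 6
v = 7%4 = 3
t = 7//3 = 2
t = 2%3 = 2
t = 3%2 = 1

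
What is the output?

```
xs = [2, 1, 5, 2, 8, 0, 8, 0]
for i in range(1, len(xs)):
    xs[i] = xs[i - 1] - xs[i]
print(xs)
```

[2, 1, -4, -6, -14, -14, -22, -22]

i=1: xs[1] = 2-1 = 1 → [2, 1, 5, 2, 8, 0, 8, 0]
i=2: xs[2] = 1-5 = -4 → [2, 1, -4, 2, 8, 0, 8, 0]
i=3: xs[3] = (-4)-2 = -6 → [2, 1, -4, -6, 8, 0, 8, 0]
i=4: xs[4] = (-6)-8 = -14 → [2, 1, -4, -6, -14, 0, 8, 0]
i=5: xs[5] = (-14)-0 = -14 → [2, 1, -4, -6, -14, -14, 8, 0]
i=6: xs[6] = (-14)-8 = -22 → [2, 1, -4, -6, -14, -14, -22, 0]
i=7: xs[7] = (-22)-0 = -22 → [2, 1, -4, -6, -14, -14, -22, -22]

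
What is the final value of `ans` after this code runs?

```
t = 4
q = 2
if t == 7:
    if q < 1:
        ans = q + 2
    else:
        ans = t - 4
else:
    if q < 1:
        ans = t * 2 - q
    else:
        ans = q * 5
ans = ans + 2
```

t=4, q=2
t == 7 is False; q < 1 is False
→ ans = q * 5 = 10
ans = 10+2 = 12

12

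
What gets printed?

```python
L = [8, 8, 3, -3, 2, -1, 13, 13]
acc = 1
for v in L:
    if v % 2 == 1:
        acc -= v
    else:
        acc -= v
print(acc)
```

v=8: not odd, acc = 1-8 = -7
v=8: not odd, acc = (-7)-8 = -15
v=3: odd, acc = (-15)-3 = -18
v=-3: odd, acc = (-18)-(-3) = -15
v=2: not odd, acc = (-15)-2 = -17
v=-1: odd, acc = (-17)-(-1) = -16
v=13: odd, acc = (-16)-13 = -29
v=13: odd, acc = (-29)-13 = -42

-42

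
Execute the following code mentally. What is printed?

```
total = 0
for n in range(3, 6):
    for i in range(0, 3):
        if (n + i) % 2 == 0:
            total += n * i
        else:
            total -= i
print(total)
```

n=3,i=0: odd sum, total = 0-0 = 0
n=3,i=1: even sum, total = 0+3 = 3
n=3,i=2: odd sum, total = 3-2 = 1
n=4,i=0: even sum, total = 1+0 = 1
n=4,i=1: odd sum, total = 1-1 = 0
n=4,i=2: even sum, total = 0+8 = 8
n=5,i=0: odd sum, total = 8-0 = 8
n=5,i=1: even sum, total = 8+5 = 13
n=5,i=2: odd sum, total = 13-2 = 11

11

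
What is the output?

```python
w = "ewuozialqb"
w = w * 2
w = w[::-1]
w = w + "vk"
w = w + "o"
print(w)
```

repeat ×2 → 'ewuozialqbewuozialqb'
reverse → 'bqlaizouwebqlaizouwe'
+ 'vk' → 'bqlaizouwebqlaizouwevk'
+ 'o' → 'bqlaizouwebqlaizouwevko'

bqlaizouwebqlaizouwevko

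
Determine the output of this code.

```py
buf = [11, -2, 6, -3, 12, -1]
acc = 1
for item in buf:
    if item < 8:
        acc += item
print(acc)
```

1

item=11: not <8
item=-2: <8, acc = 1+(-2) = -1
item=6: <8, acc = (-1)+6 = 5
item=-3: <8, acc = 5+(-3) = 2
item=12: not <8
item=-1: <8, acc = 2+(-1) = 1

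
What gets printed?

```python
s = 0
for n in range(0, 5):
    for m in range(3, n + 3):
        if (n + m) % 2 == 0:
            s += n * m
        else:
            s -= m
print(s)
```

n=1,m=3: even sum, s = 0+3 = 3
n=2,m=3: odd sum, s = 3-3 = 0
n=2,m=4: even sum, s = 0+8 = 8
n=3,m=3: even sum, s = 8+9 = 17
n=3,m=4: odd sum, s = 17-4 = 13
n=3,m=5: even sum, s = 13+15 = 28
n=4,m=3: odd sum, s = 28-3 = 25
n=4,m=4: even sum, s = 25+16 = 41
n=4,m=5: odd sum, s = 41-5 = 36
n=4,m=6: even sum, s = 36+24 = 60

60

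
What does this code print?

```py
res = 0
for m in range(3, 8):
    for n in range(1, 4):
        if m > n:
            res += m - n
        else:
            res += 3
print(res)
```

m=3,n=1: 3>1, res = 0+2 = 2
m=3,n=2: 3>2, res = 2+1 = 3
m=3,n=3: not 3>3, res = 3+3 = 6
m=4,n=1: 4>1, res = 6+3 = 9
m=4,n=2: 4>2, res = 9+2 = 11
m=4,n=3: 4>3, res = 11+1 = 12
m=5,n=1: 5>1, res = 12+4 = 16
m=5,n=2: 5>2, res = 16+3 = 19
m=5,n=3: 5>3, res = 19+2 = 21
m=6,n=1: 6>1, res = 21+5 = 26
m=6,n=2: 6>2, res = 26+4 = 30
m=6,n=3: 6>3, res = 30+3 = 33
m=7,n=1: 7>1, res = 33+6 = 39
m=7,n=2: 7>2, res = 39+5 = 44
m=7,n=3: 7>3, res = 44+4 = 48

48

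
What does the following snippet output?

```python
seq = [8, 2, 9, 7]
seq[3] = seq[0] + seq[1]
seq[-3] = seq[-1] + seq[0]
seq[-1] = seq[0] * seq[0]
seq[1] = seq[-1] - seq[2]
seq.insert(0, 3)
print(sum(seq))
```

seq[3] = seq[0]+seq[1] = 8+2 = 10 → [8, 2, 9, 10]
seq[-3] = seq[-1]+seq[0] = 10+8 = 18 → [8, 18, 9, 10]
seq[-1] = seq[0]*seq[0] = 8*8 = 64 → [8, 18, 9, 64]
seq[1] = seq[-1]-seq[2] = 64-9 = 55 → [8, 55, 9, 64]
insert 3 at 0 → [3, 8, 55, 9, 64]
sum = 139

139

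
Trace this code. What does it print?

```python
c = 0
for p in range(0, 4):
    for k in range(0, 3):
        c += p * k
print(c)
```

p=0,k=0: c = 0+0 = 0
p=0,k=1: c = 0+0 = 0
p=0,k=2: c = 0+0 = 0
p=1,k=0: c = 0+0 = 0
p=1,k=1: c = 0+1 = 1
p=1,k=2: c = 1+2 = 3
p=2,k=0: c = 3+0 = 3
p=2,k=1: c = 3+2 = 5
p=2,k=2: c = 5+4 = 9
p=3,k=0: c = 9+0 = 9
p=3,k=1: c = 9+3 = 12
p=3,k=2: c = 12+6 = 18

18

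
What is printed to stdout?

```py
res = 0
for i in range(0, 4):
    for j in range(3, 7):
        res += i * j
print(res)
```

108

i=0,j=3: res = 0+0 = 0
i=0,j=4: res = 0+0 = 0
i=0,j=5: res = 0+0 = 0
i=0,j=6: res = 0+0 = 0
i=1,j=3: res = 0+3 = 3
i=1,j=4: res = 3+4 = 7
i=1,j=5: res = 7+5 = 12
i=1,j=6: res = 12+6 = 18
i=2,j=3: res = 18+6 = 24
i=2,j=4: res = 24+8 = 32
i=2,j=5: res = 32+10 = 42
i=2,j=6: res = 42+12 = 54
i=3,j=3: res = 54+9 = 63
i=3,j=4: res = 63+12 = 75
i=3,j=5: res = 75+15 = 90
i=3,j=6: res = 90+18 = 108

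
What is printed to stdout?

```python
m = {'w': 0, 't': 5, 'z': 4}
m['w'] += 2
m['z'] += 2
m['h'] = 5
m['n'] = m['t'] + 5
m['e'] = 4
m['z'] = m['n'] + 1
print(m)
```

m['w'] = 0+2 = 2 → {'w': 2, 't': 5, 'z': 4}
m['z'] = 4+2 = 6 → {'w': 2, 't': 5, 'z': 6}
m['h'] = 5 → {'w': 2, 't': 5, 'z': 6, 'h': 5}
m['n'] = m['t']+5 = 10 → {'w': 2, 't': 5, 'z': 6, 'h': 5, 'n': 10}
m['e'] = 4 → {'w': 2, 't': 5, 'z': 6, 'h': 5, 'n': 10, 'e': 4}
m['z'] = m['n']+1 = 11 → {'w': 2, 't': 5, 'z': 11, 'h': 5, 'n': 10, 'e': 4}

{'w': 2, 't': 5, 'z': 11, 'h': 5, 'n': 10, 'e': 4}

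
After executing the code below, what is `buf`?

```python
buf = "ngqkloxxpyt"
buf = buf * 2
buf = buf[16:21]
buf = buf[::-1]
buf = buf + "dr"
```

'ypxxodr'

repeat ×2 → 'ngqkloxxpytngqkloxxpyt'
slice [16:21] → 'oxxpy'
reverse → 'ypxxo'
+ 'dr' → 'ypxxodr'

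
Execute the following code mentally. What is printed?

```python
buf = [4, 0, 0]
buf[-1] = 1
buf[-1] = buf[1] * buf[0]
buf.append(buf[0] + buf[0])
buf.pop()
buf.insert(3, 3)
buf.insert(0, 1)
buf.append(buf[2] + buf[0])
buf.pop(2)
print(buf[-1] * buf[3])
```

3

buf[-1] = 1 → [4, 0, 1]
buf[-1] = buf[1]*buf[0] = 0*4 = 0 → [4, 0, 0]
append buf[0]+buf[0] = 4+4 = 8 → [4, 0, 0, 8]
pop() removes 8 → [4, 0, 0]
insert 3 at 3 → [4, 0, 0, 3]
insert 1 at 0 → [1, 4, 0, 0, 3]
append buf[2]+buf[0] = 0+1 = 1 → [1, 4, 0, 0, 3, 1]
pop(2) removes 0 → [1, 4, 0, 3, 1]
buf[-1]*buf[3] = 1*3 = 3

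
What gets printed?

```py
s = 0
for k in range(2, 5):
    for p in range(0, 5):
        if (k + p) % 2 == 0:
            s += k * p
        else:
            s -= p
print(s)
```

k=2,p=0: even sum, s = 0+0 = 0
k=2,p=1: odd sum, s = 0-1 = -1
k=2,p=2: even sum, s = (-1)+4 = 3
k=2,p=3: odd sum, s = 3-3 = 0
k=2,p=4: even sum, s = 0+8 = 8
k=3,p=0: odd sum, s = 8-0 = 8
k=3,p=1: even sum, s = 8+3 = 11
k=3,p=2: odd sum, s = 11-2 = 9
k=3,p=3: even sum, s = 9+9 = 18
k=3,p=4: odd sum, s = 18-4 = 14
k=4,p=0: even sum, s = 14+0 = 14
k=4,p=1: odd sum, s = 14-1 = 13
k=4,p=2: even sum, s = 13+8 = 21
k=4,p=3: odd sum, s = 21-3 = 18
k=4,p=4: even sum, s = 18+16 = 34

34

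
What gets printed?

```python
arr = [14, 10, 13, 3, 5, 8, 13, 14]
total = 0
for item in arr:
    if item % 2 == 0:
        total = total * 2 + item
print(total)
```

item=14: even, total = 0*2+14 = 14
item=10: even, total = 14*2+10 = 38
item=13: not even
item=3: not even
item=5: not even
item=8: even, total = 38*2+8 = 84
item=13: not even
item=14: even, total = 84*2+14 = 182

182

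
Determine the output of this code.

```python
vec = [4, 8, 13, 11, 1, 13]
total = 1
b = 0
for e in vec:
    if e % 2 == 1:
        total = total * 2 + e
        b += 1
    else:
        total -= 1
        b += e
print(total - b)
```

e=4: not odd, total = 1-1 = 0; b=4
e=8: not odd, total = 0-1 = -1; b=12
e=13: odd, total = (-1)*2+13 = 11; b=13
e=11: odd, total = 11*2+11 = 33; b=14
e=1: odd, total = 33*2+1 = 67; b=15
e=13: odd, total = 67*2+13 = 147; b=16
total-b = 147-16 = 131

131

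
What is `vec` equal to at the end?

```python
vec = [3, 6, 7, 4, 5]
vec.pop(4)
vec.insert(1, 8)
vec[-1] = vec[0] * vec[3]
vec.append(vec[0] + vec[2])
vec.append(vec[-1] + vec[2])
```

pop(4) removes 5 → [3, 6, 7, 4]
insert 8 at 1 → [3, 8, 6, 7, 4]
vec[-1] = vec[0]*vec[3] = 3*7 = 21 → [3, 8, 6, 7, 21]
append vec[0]+vec[2] = 3+6 = 9 → [3, 8, 6, 7, 21, 9]
append vec[-1]+vec[2] = 9+6 = 15 → [3, 8, 6, 7, 21, 9, 15]

[3, 8, 6, 7, 21, 9, 15]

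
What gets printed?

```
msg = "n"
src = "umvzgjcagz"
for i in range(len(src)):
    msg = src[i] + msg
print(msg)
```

i=0: prepend 'u' → 'un'
i=1: prepend 'm' → 'mun'
i=2: prepend 'v' → 'vmun'
i=3: prepend 'z' → 'zvmun'
i=4: prepend 'g' → 'gzvmun'
i=5: prepend 'j' → 'jgzvmun'
i=6: prepend 'c' → 'cjgzvmun'
i=7: prepend 'a' → 'acjgzvmun'
i=8: prepend 'g' → 'gacjgzvmun'
i=9: prepend 'z' → 'zgacjgzvmun'

zgacjgzvmun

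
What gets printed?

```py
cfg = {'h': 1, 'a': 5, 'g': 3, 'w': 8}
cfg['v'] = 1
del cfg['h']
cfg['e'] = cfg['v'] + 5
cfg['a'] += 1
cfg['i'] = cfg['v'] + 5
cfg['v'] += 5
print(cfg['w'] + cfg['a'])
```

14

cfg['v'] = 1 → {'h': 1, 'a': 5, 'g': 3, 'w': 8, 'v': 1}
del 'h' → {'a': 5, 'g': 3, 'w': 8, 'v': 1}
cfg['e'] = cfg['v']+5 = 6 → {'a': 5, 'g': 3, 'w': 8, 'v': 1, 'e': 6}
cfg['a'] = 5+1 = 6 → {'a': 6, 'g': 3, 'w': 8, 'v': 1, 'e': 6}
cfg['i'] = cfg['v']+5 = 6 → {'a': 6, 'g': 3, 'w': 8, 'v': 1, 'e': 6, 'i': 6}
cfg['v'] = 1+5 = 6 → {'a': 6, 'g': 3, 'w': 8, 'v': 6, 'e': 6, 'i': 6}
cfg['w']+cfg['a'] = 8+6 = 14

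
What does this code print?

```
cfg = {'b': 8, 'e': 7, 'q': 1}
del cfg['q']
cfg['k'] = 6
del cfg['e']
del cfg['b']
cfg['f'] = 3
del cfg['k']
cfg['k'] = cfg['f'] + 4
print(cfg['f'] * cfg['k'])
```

21

del 'q' → {'b': 8, 'e': 7}
cfg['k'] = 6 → {'b': 8, 'e': 7, 'k': 6}
del 'e' → {'b': 8, 'k': 6}
del 'b' → {'k': 6}
cfg['f'] = 3 → {'k': 6, 'f': 3}
del 'k' → {'f': 3}
cfg['k'] = cfg['f']+4 = 7 → {'f': 3, 'k': 7}
cfg['f']*cfg['k'] = 3*7 = 21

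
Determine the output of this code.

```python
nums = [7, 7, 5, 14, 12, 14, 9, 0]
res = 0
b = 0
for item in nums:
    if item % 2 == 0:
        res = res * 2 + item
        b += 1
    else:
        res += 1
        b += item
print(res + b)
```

item=7: not even, res = 0+1 = 1; b=7
item=7: not even, res = 1+1 = 2; b=14
item=5: not even, res = 2+1 = 3; b=19
item=14: even, res = 3*2+14 = 20; b=20
item=12: even, res = 20*2+12 = 52; b=21
item=14: even, res = 52*2+14 = 118; b=22
item=9: not even, res = 118+1 = 119; b=31
item=0: even, res = 119*2+0 = 238; b=32
res+b = 238+32 = 270

270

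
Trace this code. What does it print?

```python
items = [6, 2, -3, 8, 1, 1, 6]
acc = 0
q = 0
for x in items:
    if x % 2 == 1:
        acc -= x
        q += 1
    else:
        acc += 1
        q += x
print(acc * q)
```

x=6: not odd, acc = 0+1 = 1; q=6
x=2: not odd, acc = 1+1 = 2; q=8
x=-3: odd, acc = 2-(-3) = 5; q=9
x=8: not odd, acc = 5+1 = 6; q=17
x=1: odd, acc = 6-1 = 5; q=18
x=1: odd, acc = 5-1 = 4; q=19
x=6: not odd, acc = 4+1 = 5; q=25
acc*q = 5*25 = 125

125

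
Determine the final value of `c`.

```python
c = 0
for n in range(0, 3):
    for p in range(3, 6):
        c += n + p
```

45

n=0,p=3: c = 0+3 = 3
n=0,p=4: c = 3+4 = 7
n=0,p=5: c = 7+5 = 12
n=1,p=3: c = 12+4 = 16
n=1,p=4: c = 16+5 = 21
n=1,p=5: c = 21+6 = 27
n=2,p=3: c = 27+5 = 32
n=2,p=4: c = 32+6 = 38
n=2,p=5: c = 38+7 = 45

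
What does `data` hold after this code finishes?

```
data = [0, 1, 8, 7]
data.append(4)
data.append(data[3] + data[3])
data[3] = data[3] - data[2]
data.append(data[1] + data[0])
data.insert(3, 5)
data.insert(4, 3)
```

append 4 → [0, 1, 8, 7, 4]
append data[3]+data[3] = 7+7 = 14 → [0, 1, 8, 7, 4, 14]
data[3] = data[3]-data[2] = 7-8 = -1 → [0, 1, 8, -1, 4, 14]
append data[1]+data[0] = 1+0 = 1 → [0, 1, 8, -1, 4, 14, 1]
insert 5 at 3 → [0, 1, 8, 5, -1, 4, 14, 1]
insert 3 at 4 → [0, 1, 8, 5, 3, -1, 4, 14, 1]

[0, 1, 8, 5, 3, -1, 4, 14, 1]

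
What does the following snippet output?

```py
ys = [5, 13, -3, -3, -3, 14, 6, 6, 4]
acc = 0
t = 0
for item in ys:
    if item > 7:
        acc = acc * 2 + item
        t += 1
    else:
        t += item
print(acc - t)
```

26

item=5: not >7; t=5
item=13: >7, acc = 0*2+13 = 13; t=6
item=-3: not >7; t=3
item=-3: not >7; t=0
item=-3: not >7; t=-3
item=14: >7, acc = 13*2+14 = 40; t=-2
item=6: not >7; t=4
item=6: not >7; t=10
item=4: not >7; t=14
acc-t = 40-14 = 26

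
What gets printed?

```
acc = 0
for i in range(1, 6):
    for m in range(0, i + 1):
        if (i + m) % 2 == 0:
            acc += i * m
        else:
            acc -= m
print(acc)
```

73

i=1,m=0: odd sum, acc = 0-0 = 0
i=1,m=1: even sum, acc = 0+1 = 1
i=2,m=0: even sum, acc = 1+0 = 1
i=2,m=1: odd sum, acc = 1-1 = 0
i=2,m=2: even sum, acc = 0+4 = 4
i=3,m=0: odd sum, acc = 4-0 = 4
i=3,m=1: even sum, acc = 4+3 = 7
i=3,m=2: odd sum, acc = 7-2 = 5
i=3,m=3: even sum, acc = 5+9 = 14
i=4,m=0: even sum, acc = 14+0 = 14
i=4,m=1: odd sum, acc = 14-1 = 13
i=4,m=2: even sum, acc = 13+8 = 21
i=4,m=3: odd sum, acc = 21-3 = 18
i=4,m=4: even sum, acc = 18+16 = 34
i=5,m=0: odd sum, acc = 34-0 = 34
i=5,m=1: even sum, acc = 34+5 = 39
i=5,m=2: odd sum, acc = 39-2 = 37
i=5,m=3: even sum, acc = 37+15 = 52
i=5,m=4: odd sum, acc = 52-4 = 48
i=5,m=5: even sum, acc = 48+25 = 73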